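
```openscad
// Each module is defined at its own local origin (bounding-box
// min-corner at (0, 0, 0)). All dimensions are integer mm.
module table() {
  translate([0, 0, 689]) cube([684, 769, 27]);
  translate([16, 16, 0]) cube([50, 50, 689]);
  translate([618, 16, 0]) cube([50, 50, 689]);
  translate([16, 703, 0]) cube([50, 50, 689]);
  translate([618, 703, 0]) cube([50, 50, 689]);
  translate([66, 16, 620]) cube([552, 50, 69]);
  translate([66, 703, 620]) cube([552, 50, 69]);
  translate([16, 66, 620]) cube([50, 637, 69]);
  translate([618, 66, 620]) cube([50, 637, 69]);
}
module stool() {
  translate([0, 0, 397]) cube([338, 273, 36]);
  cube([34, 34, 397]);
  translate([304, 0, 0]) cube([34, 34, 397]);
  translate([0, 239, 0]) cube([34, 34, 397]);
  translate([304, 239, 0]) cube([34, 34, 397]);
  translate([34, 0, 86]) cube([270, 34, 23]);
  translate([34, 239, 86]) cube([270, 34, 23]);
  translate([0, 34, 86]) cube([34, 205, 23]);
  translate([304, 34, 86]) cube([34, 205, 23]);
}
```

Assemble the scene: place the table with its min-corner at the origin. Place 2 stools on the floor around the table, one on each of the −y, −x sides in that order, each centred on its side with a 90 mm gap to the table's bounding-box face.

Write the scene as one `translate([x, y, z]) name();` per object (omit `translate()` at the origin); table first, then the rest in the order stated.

table();
translate([173, -363, 0]) stool();
translate([-428, 248, 0]) stool();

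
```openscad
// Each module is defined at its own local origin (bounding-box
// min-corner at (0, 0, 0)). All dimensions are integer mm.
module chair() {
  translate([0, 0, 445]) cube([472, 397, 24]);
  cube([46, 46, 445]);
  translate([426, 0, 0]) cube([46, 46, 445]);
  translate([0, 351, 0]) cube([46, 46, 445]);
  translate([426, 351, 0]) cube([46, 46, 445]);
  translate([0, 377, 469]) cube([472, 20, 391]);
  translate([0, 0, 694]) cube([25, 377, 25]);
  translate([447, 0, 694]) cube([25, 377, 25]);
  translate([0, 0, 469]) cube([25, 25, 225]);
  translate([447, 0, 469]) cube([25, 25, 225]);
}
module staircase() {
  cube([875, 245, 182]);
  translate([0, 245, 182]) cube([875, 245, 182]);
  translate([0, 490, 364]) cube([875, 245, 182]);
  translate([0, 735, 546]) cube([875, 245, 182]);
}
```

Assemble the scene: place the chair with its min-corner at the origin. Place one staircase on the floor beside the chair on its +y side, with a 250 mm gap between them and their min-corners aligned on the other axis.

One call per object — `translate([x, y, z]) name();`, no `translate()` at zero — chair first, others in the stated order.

chair();
translate([0, 647, 0]) staircase();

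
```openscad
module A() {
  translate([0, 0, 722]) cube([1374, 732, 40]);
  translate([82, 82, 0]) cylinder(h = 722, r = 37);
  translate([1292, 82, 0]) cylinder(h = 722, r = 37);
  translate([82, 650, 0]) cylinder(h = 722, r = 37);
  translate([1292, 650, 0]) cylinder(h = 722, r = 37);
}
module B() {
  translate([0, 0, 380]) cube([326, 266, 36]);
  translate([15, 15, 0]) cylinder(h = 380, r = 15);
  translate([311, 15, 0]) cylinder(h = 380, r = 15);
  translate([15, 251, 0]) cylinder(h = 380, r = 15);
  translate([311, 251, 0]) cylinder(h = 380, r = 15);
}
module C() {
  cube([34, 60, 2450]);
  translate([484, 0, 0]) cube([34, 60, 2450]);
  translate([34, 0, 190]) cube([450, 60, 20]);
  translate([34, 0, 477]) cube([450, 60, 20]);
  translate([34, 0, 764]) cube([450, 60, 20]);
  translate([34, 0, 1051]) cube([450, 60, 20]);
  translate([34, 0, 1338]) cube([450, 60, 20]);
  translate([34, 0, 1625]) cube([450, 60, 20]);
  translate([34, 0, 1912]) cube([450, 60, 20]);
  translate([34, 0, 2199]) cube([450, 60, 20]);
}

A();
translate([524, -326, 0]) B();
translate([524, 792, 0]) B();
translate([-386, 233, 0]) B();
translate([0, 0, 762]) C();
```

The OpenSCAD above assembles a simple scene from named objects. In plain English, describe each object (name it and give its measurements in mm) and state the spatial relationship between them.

A is a table: top 1374 mm (x) × 732 mm (y), 40 mm thick, upper face at z = 762 mm, on four round legs of 74 mm diameter, each leg's bounding box inset 45 mm from the nearest pair of top edges, running from z = 0 to the bottom of the top.

B is a simple wooden stool: a rectangular seat 326 mm (x) by 266 mm (y), 36 mm thick, top face at z = 416 mm, on four round legs, each 30 mm in diameter. The legs rest on z = 0, each leg's axis is inset half a diameter from the nearest pair of seat edges (so the leg's bounding box is flush with the corner).

C is a wooden ladder with two side rails of 34×60 mm section and 2450 mm height, set 518 mm apart overall. Between them run 8 rectangular rungs (60 mm deep, 20 mm thick), front faces flush with the rails' −y face. The bottom of the first rung is 190 mm above the floor and each subsequent rung is 287 mm higher than the one below.

Three stools sit around the table at the −y, +y, −x sides. The ladder is on top of the table.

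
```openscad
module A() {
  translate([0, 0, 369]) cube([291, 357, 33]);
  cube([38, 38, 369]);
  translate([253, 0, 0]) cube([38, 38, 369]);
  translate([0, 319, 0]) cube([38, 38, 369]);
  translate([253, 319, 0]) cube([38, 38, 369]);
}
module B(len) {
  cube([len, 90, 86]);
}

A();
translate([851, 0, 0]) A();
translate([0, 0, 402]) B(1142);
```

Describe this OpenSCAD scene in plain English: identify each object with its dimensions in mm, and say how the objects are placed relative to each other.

A is a four-legged stool. The seat is a 291×357×33 mm slab whose top surface is at z = 402 mm; four square legs, each 38×38 mm in cross-section, run from the floor (z = 0) to the underside of the seat, each flush with a corner of the seat.

B is a rectangular beam 1142 mm long (x), 90 mm deep (y), 86 mm thick (z).

The beam spans the tops of two stools placed 560 mm apart, resting at z = 402 mm.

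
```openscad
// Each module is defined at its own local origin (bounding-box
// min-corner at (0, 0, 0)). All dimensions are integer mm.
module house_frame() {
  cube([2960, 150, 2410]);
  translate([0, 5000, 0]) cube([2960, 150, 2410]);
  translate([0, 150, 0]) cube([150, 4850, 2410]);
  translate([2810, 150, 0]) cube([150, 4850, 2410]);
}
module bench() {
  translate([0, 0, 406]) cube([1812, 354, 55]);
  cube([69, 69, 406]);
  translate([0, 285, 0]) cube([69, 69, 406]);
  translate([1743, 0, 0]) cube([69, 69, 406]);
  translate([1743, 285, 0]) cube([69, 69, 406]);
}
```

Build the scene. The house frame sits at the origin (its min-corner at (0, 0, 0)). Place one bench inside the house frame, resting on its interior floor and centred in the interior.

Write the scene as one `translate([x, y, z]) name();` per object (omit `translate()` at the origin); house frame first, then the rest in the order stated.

house_frame();
translate([574, 2398, 0]) bench();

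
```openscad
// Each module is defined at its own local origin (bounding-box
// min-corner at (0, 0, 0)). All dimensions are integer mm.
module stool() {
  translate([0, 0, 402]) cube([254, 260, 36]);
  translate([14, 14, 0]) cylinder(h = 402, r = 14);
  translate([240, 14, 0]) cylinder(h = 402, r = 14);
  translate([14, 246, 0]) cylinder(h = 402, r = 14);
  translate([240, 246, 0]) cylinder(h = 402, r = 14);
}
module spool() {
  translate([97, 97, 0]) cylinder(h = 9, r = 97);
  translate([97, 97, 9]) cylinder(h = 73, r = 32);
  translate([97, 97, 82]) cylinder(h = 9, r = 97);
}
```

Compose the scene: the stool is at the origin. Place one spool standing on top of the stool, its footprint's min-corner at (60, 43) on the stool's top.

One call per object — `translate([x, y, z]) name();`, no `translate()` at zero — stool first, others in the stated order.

stool();
translate([60, 43, 438]) spool();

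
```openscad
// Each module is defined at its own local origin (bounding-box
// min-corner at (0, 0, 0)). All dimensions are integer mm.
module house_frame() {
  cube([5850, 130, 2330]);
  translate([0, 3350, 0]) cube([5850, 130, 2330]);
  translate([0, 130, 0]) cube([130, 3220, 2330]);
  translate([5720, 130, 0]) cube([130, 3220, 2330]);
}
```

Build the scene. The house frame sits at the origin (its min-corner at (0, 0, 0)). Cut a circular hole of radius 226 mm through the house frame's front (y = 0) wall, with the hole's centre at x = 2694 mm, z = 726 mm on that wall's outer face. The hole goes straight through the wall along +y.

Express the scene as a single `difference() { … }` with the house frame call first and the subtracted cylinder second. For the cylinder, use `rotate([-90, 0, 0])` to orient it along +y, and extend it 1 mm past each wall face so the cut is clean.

difference() {
  house_frame();
  translate([2694, -1, 726]) rotate([-90, 0, 0]) cylinder(h = 132, r = 226);
}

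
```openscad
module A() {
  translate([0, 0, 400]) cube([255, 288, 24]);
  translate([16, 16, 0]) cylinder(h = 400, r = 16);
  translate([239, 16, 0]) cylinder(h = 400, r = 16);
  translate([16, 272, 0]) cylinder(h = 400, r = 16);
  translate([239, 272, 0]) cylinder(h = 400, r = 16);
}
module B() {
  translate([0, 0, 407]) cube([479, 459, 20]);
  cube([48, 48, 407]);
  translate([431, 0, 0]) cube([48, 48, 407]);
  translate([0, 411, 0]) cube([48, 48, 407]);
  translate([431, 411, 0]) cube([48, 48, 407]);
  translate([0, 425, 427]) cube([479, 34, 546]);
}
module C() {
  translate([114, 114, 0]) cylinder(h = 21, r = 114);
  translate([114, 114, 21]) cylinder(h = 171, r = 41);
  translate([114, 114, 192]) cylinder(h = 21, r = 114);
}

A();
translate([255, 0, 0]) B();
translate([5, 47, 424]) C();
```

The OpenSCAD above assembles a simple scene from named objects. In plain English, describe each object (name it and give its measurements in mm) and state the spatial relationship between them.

A is a simple wooden stool: a rectangular seat 255 mm (x) by 288 mm (y), 24 mm thick, top face at z = 424 mm, on four round legs, each 32 mm in diameter. The legs rest on z = 0, each leg's axis is inset half a diameter from the nearest pair of seat edges (so the leg's bounding box is flush with the corner).

B is a chair: 479×459 mm seat, 20 mm thick, top at z = 427 mm, on four 48 mm square corner legs flush with the seat edges. A 34 mm thick backrest slab spans the full seat width, extending 546 mm above the seat top, its back face flush with the seat's +y edge.

C is a spool: two coaxial disc flanges of radius 114 mm and thickness 21 mm, joined by a core cylinder of radius 41 mm and height 171 mm. The lower flange rests on z = 0 and the three cylinders share a vertical axis.

The chair is against the stool's +x side, with their −y faces flush. The spool is on top of the stool.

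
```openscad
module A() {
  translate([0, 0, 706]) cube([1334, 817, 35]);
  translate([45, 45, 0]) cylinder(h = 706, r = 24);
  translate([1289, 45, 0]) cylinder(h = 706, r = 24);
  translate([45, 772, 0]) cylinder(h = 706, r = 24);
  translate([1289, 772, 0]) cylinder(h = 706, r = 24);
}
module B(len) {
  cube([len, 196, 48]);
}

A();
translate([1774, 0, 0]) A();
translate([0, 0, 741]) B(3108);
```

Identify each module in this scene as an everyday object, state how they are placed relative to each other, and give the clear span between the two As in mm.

A is a table. B is a beam. A beam spans the tops of two tables. The clear span between the two tables is 440 mm.

Second table starts at x = 1774; first ends at x = 1334; clear span = 1774 − 1334 = 440 mm.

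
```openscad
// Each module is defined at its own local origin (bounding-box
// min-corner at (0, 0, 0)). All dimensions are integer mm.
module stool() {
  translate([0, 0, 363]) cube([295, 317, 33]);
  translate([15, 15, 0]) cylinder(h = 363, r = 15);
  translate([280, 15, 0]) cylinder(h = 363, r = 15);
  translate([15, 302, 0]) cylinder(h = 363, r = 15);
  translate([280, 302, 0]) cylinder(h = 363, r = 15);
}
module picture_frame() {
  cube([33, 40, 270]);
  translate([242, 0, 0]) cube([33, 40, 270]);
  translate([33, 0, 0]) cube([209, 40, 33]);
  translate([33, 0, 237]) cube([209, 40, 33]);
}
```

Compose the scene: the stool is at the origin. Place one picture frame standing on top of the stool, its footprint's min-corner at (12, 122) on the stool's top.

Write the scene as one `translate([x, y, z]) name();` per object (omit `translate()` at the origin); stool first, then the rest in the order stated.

stool();
translate([12, 122, 396]) picture_frame();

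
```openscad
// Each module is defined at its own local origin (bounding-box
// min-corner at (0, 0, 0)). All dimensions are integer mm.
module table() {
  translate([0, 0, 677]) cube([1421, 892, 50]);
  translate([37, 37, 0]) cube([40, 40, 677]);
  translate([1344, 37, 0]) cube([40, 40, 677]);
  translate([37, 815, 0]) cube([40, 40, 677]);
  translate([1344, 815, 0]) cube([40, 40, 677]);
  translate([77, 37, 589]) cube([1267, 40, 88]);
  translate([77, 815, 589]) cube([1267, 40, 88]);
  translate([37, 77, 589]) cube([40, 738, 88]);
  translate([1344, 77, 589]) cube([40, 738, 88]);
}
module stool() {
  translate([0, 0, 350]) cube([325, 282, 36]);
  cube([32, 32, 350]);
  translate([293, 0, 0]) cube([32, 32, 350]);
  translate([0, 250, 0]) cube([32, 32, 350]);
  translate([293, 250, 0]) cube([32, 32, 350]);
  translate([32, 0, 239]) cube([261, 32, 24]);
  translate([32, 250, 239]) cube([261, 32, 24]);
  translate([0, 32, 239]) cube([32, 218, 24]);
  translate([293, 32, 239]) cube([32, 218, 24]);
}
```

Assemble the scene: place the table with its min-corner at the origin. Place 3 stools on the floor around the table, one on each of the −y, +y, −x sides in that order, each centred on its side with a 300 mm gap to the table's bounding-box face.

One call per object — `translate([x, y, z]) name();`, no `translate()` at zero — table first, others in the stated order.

table();
translate([548, -582, 0]) stool();
translate([548, 1192, 0]) stool();
translate([-625, 305, 0]) stool();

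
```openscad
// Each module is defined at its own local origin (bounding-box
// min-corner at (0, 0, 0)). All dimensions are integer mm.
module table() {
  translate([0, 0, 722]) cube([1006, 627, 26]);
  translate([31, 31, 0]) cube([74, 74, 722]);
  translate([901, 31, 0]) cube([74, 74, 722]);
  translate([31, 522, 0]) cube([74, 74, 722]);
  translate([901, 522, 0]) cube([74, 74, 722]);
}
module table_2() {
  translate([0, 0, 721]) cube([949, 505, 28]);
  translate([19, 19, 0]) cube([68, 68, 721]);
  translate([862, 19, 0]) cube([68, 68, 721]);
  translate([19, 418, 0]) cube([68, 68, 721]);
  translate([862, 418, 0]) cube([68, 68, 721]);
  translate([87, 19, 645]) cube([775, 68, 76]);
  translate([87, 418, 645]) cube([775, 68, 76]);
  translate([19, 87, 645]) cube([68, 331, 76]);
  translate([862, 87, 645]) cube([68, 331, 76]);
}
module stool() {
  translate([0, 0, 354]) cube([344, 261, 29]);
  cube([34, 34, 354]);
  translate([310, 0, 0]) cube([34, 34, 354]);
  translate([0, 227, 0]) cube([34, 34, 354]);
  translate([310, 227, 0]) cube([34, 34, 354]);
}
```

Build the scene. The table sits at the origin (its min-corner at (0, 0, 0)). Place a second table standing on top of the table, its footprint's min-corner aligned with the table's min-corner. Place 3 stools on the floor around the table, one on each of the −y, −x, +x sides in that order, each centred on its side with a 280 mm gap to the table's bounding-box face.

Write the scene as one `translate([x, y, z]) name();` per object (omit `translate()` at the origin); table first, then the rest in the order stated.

table();
translate([0, 0, 748]) table_2();
translate([331, -541, 0]) stool();
translate([-624, 183, 0]) stool();
translate([1286, 183, 0]) stool();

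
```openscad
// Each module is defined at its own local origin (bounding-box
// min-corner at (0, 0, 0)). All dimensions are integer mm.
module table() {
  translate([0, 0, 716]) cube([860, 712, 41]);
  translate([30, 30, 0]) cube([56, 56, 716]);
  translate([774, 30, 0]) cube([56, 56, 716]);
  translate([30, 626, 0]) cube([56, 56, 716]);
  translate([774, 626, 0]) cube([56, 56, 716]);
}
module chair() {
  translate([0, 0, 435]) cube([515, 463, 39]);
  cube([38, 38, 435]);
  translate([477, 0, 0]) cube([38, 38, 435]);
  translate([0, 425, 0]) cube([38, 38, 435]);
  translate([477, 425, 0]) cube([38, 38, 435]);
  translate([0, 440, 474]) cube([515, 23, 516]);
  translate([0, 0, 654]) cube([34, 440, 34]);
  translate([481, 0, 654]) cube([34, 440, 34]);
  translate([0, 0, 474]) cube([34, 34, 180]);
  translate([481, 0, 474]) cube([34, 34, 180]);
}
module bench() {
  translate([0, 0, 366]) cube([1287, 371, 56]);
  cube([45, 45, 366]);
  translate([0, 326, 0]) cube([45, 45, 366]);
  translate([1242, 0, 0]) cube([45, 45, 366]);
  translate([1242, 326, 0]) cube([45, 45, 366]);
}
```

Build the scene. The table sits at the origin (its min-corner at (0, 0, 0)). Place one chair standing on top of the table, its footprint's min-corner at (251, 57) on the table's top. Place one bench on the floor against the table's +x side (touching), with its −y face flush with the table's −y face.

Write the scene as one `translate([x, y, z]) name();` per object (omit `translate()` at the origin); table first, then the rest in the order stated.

table();
translate([251, 57, 757]) chair();
translate([860, 0, 0]) bench();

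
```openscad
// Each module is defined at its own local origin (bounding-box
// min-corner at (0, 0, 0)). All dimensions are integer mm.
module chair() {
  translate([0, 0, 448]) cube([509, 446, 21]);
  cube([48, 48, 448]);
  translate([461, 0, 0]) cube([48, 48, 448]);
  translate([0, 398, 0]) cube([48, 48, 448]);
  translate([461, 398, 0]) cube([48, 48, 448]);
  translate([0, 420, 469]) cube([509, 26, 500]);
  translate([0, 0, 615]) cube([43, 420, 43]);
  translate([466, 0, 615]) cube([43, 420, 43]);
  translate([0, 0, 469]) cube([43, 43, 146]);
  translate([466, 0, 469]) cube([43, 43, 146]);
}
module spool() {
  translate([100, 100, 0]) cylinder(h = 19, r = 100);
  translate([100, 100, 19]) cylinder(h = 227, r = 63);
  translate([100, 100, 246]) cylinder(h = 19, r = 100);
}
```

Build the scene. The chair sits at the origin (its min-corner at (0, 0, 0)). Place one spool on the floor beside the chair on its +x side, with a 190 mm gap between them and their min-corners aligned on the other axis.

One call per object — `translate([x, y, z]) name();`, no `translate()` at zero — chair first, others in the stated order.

chair();
translate([699, 0, 0]) spool();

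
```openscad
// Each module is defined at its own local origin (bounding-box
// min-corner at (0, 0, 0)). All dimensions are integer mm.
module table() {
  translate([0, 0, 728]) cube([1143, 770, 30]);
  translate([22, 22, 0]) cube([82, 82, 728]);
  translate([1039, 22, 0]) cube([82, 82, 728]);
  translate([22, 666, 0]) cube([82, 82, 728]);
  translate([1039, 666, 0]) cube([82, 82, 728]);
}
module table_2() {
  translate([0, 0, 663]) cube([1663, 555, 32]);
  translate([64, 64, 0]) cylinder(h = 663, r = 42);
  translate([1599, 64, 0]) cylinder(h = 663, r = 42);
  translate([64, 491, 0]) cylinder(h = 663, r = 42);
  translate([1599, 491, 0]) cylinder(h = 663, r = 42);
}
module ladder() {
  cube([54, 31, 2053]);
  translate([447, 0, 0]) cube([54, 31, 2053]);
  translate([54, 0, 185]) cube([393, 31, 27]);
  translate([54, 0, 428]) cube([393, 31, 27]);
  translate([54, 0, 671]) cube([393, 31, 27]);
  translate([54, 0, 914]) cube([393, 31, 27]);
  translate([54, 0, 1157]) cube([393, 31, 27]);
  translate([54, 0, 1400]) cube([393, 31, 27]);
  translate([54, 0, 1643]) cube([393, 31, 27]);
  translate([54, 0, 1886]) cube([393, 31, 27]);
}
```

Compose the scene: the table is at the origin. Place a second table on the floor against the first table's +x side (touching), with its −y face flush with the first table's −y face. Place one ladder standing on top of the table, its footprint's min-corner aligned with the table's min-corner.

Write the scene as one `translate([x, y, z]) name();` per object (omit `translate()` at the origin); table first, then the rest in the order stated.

table();
translate([1143, 0, 0]) table_2();
translate([0, 0, 758]) ladder();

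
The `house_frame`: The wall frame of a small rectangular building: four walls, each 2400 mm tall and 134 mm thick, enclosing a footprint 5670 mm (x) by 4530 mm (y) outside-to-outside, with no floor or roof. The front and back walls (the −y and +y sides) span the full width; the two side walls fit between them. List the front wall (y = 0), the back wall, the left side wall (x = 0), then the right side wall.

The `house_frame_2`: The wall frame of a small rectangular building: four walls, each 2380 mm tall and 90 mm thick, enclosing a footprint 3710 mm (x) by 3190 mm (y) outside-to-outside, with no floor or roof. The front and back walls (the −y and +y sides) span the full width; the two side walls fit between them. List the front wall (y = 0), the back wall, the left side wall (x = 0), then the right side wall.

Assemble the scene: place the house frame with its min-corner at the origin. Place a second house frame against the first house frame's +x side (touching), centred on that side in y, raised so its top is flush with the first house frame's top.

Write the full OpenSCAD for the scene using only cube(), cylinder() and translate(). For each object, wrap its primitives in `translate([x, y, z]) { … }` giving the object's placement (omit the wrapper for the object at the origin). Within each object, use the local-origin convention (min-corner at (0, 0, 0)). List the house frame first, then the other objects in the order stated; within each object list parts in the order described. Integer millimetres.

cube([5670, 134, 2400]);
translate([0, 4396, 0]) cube([5670, 134, 2400]);
translate([0, 134, 0]) cube([134, 4262, 2400]);
translate([5536, 134, 0]) cube([134, 4262, 2400]);
translate([5670, 670, 20]) {
  cube([3710, 90, 2380]);
  translate([0, 3100, 0]) cube([3710, 90, 2380]);
  translate([0, 90, 0]) cube([90, 3010, 2380]);
  translate([3620, 90, 0]) cube([90, 3010, 2380]);
}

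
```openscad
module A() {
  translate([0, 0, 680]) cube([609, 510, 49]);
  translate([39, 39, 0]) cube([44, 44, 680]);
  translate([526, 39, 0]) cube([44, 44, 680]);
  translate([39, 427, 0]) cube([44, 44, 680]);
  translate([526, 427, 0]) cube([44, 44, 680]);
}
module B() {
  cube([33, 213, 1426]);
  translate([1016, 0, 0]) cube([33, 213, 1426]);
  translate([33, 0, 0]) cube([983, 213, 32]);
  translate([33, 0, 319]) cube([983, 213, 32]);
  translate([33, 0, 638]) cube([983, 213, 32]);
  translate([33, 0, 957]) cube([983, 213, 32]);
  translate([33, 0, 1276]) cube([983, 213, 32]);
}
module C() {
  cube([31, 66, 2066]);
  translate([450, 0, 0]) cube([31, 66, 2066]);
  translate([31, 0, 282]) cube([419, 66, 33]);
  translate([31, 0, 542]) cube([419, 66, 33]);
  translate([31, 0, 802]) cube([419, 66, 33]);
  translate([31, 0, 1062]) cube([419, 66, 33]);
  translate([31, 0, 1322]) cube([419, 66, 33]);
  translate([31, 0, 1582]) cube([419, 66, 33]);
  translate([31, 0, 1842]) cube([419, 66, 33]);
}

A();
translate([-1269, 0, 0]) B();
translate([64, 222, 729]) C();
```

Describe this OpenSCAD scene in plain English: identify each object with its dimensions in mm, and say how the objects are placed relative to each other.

A is a rectangular dining table. The top is 609×510×49 mm with its upper surface at z = 729 mm. It stands on four 44×44 mm square legs, each inset 39 mm from the nearest pair of top edges, running from the floor to the underside of the top.

B is a bookshelf 1049 mm wide overall, 213 mm deep and 1426 mm tall. The two sides are 33 mm thick vertical panels. 5 horizontal shelves of 32 mm thickness span between the inner faces of the sides; the lowest shelf sits on the floor and shelves are stacked with a clear vertical gap of 287 mm between each pair.

C is a straight ladder. Two 31×66 mm vertical rails, 2066 mm tall, stand 481 mm apart (outside-to-outside) with their front faces coplanar on the −y side. 7 rungs, each 66 mm deep and 33 mm tall, span between the inner faces of the rails, front faces flush with the rails. The lowest rung's underside is at z = 282 mm and rungs are spaced 260 mm apart (underside to underside).

The bookshelf is on the floor beside the table on its −x side. The ladder is on top of the table, centred.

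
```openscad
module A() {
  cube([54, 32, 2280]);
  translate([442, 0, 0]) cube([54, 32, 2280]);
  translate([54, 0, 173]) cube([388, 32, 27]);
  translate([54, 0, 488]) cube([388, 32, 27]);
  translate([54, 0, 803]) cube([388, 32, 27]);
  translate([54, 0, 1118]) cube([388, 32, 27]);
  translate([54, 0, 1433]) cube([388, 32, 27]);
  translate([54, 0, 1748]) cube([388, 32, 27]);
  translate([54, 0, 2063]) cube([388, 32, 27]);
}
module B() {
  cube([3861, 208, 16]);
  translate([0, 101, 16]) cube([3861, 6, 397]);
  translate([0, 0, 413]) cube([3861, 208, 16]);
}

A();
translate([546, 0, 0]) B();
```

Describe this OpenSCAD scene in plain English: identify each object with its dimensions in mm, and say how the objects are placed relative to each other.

A is a straight ladder. Two 54×32 mm vertical rails, 2280 mm tall, stand 496 mm apart (outside-to-outside) with their front faces coplanar on the −y side. 7 rungs, each 32 mm deep and 27 mm tall, span between the inner faces of the rails, front faces flush with the rails. The lowest rung's underside is at z = 173 mm and rungs are spaced 315 mm apart (underside to underside).

B is an I-beam lying along x, 3861 mm long. Overall section height 429 mm. Two flanges 208 mm wide (y) and 16 mm thick, one on the floor and one at the top; a web 6 mm thick runs between them, centred on the flange width.

The I-beam is on the floor beside the ladder on its +x side.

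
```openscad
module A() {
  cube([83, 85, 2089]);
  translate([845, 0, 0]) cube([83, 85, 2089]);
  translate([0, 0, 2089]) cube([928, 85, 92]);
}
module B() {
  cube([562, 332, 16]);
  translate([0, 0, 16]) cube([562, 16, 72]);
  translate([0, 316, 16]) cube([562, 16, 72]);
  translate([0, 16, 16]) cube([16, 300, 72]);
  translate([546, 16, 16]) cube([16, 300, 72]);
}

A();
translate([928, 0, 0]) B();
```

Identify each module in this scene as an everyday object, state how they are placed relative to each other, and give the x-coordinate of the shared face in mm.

A is a door frame. B is an open box. The open box is against the door frame's +x side, with their −y faces flush. The x-coordinate of the shared face is 928 mm.

The door frame's +x face and the open box's −x face are both at x = 928 mm.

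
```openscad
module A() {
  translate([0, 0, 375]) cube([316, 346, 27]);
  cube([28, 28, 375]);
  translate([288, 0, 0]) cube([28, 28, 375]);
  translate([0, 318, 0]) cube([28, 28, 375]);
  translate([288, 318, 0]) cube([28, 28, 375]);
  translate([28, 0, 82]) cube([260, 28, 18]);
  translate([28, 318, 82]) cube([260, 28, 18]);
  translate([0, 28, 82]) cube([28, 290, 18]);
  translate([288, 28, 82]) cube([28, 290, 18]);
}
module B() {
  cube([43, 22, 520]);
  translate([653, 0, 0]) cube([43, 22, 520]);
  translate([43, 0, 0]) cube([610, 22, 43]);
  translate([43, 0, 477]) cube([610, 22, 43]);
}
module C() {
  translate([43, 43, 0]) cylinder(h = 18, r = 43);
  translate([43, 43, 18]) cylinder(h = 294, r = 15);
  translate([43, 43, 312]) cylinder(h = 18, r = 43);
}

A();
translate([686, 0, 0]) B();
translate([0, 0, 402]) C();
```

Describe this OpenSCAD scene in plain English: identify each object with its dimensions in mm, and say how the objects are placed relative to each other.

A is a four-legged stool. The seat is a 316×346×27 mm slab whose top surface is at z = 402 mm; four square legs, each 28×28 mm in cross-section, run from the floor (z = 0) to the underside of the seat, each flush with a corner of the seat. Four stretchers, 28 mm wide and 18 mm tall, connect adjacent legs with their undersides at z = 82 mm, each running between the inner faces of the legs it joins and aligned with the legs' outer faces on the other axis.

B is a picture frame with a 610×434 mm rectangular opening (x by z) and a uniform 43 mm border on every side. Frame depth is 22 mm along y. It is built from two vertical stiles running the full outside height and two horizontal rails spanning the gap between the stiles.

C is a spool: two coaxial disc flanges of radius 43 mm and thickness 18 mm, joined by a core cylinder of radius 15 mm and height 294 mm. The lower flange rests on z = 0 and the three cylinders share a vertical axis.

The picture frame is on the floor beside the stool on its +x side. The spool is on top of the stool.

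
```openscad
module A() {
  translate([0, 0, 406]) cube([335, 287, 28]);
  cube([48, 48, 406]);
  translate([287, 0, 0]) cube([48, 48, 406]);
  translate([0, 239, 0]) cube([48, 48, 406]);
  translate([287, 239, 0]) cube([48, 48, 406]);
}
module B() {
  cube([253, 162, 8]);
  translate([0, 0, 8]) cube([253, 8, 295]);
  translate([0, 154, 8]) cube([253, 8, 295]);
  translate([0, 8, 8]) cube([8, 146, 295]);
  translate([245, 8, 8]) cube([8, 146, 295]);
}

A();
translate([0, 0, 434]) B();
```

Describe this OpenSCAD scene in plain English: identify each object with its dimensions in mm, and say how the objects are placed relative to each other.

A is a simple wooden stool: a rectangular seat 335 mm (x) by 287 mm (y), 28 mm thick, top face at z = 434 mm, on four square legs, each 48×48 mm in cross-section. The legs rest on z = 0, each flush with a corner of the seat.

B is an open storage box with external size 253×162×303 mm and wall thickness 8 mm (the base is also 8 mm thick). The base covers the whole footprint; the four walls stand on the base, with the y-facing walls full-width and the x-facing walls fitting between their inner faces.

The open box is on top of the stool.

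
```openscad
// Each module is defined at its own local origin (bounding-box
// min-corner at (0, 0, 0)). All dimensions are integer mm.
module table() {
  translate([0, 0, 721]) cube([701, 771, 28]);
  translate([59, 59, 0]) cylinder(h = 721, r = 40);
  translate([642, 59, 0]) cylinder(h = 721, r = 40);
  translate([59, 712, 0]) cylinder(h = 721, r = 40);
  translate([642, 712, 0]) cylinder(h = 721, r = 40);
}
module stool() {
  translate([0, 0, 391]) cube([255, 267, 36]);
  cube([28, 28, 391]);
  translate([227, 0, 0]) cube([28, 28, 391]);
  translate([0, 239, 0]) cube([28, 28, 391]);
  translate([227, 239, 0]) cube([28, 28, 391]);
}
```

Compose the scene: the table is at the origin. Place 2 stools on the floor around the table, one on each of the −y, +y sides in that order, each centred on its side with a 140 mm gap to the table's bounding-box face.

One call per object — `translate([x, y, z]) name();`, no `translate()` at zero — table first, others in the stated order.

table();
translate([223, -407, 0]) stool();
translate([223, 911, 0]) stool();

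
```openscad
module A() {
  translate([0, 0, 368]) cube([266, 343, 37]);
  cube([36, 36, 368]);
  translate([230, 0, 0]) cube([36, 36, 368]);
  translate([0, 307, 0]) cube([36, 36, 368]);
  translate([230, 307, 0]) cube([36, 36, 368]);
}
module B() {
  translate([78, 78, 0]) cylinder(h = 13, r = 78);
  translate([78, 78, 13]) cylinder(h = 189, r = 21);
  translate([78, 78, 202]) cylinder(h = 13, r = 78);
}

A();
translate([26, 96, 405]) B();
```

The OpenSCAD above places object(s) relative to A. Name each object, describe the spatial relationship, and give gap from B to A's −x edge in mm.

A is a stool. B is a spool. The spool is on top of the stool. The gap from the spool to the stool's −x edge is 26 mm.

The spool's min-x is at 26; the stool's min-x is 0; gap = 26 mm.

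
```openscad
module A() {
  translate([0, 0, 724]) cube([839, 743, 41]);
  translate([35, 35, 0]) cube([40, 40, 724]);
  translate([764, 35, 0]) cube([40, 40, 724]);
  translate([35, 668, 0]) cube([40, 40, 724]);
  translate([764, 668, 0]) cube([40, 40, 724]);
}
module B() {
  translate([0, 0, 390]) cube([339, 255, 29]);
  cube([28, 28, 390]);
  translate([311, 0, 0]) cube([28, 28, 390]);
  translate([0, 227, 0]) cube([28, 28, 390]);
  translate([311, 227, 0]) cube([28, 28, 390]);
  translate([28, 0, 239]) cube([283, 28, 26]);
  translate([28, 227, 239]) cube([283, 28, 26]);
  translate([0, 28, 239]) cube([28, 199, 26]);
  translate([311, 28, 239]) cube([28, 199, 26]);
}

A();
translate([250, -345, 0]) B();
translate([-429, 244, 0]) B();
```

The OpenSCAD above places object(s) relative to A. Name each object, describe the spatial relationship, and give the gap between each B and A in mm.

A is a table. B is a stool. Two stools sit around the table at the −y, −x sides. The gap between each stool and the table is 90 mm.

Each stool's nearest face is 90 mm from the table's bounding box.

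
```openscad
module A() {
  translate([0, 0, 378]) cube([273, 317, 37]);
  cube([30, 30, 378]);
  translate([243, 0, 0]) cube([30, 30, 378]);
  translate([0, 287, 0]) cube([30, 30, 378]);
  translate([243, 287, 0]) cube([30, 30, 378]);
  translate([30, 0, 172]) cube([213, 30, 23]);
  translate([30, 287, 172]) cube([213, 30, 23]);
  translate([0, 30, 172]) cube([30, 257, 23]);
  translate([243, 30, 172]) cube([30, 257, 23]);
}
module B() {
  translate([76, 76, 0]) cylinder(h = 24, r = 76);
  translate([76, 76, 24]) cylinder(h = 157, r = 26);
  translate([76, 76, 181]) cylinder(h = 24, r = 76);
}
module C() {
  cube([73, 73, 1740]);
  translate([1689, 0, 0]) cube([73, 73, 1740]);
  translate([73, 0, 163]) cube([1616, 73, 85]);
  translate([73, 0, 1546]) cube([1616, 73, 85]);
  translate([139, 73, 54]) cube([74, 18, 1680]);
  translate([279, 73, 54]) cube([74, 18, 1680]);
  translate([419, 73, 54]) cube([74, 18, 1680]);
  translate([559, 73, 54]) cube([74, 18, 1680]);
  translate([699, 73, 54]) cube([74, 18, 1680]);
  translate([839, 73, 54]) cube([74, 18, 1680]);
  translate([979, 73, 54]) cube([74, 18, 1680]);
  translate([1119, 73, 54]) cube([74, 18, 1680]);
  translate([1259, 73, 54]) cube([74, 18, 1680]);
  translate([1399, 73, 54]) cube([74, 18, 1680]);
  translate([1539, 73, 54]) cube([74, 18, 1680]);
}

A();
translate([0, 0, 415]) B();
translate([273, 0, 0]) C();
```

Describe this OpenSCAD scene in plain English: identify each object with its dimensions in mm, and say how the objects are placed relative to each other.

A is a four-legged stool. The seat is a 273×317×37 mm slab whose top surface is at z = 415 mm; four square legs, each 30×30 mm in cross-section, run from the floor (z = 0) to the underside of the seat, each flush with a corner of the seat. Four stretchers, 30 mm wide and 23 mm tall, connect adjacent legs with their undersides at z = 172 mm, each running between the inner faces of the legs it joins and aligned with the legs' outer faces on the other axis.

B is a spool: two coaxial disc flanges of radius 76 mm and thickness 24 mm, joined by a core cylinder of radius 26 mm and height 157 mm. The lower flange rests on z = 0 and the three cylinders share a vertical axis.

C is a fence section. Two 73×73 mm posts, 1740 mm tall, stand on the floor with a clear span of 1616 mm between their inner faces. Two horizontal rails of 73×85 mm section span the gap between the posts with their undersides at z = 163 mm and z = 1546 mm, flush with the posts' −y face. 11 pickets, each 74 mm wide, 18 mm thick and 1680 mm tall, are fixed to the +y face of the rails with their bottoms at z = 54 mm, evenly spaced across the span with equal gaps (rounded down to the nearest mm) at the −x end and between each pair — any rounding remainder accumulates at the +x end.

The spool is on top of the stool. The fence section is against the stool's +x side, with their −y faces flush.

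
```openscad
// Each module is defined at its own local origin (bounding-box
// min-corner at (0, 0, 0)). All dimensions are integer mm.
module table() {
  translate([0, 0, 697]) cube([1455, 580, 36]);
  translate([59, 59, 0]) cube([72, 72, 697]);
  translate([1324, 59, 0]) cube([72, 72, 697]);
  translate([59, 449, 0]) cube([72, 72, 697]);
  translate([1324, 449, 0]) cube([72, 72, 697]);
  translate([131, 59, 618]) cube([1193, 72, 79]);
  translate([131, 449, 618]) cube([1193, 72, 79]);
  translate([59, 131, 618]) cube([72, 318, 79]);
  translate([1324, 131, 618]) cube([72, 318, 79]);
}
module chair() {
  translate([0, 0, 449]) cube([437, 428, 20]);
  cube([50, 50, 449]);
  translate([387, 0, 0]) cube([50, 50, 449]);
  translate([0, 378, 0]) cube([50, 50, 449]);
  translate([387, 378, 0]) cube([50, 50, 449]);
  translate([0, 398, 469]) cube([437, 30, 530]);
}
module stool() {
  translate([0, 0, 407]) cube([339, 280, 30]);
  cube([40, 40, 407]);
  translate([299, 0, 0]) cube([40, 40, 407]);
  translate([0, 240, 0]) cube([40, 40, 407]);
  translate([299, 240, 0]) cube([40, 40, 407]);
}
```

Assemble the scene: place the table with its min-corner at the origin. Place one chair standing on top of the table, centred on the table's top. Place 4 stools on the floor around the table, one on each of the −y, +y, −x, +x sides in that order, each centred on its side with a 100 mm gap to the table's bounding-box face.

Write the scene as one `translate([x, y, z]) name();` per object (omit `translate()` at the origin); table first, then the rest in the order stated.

table();
translate([509, 76, 733]) chair();
translate([558, -380, 0]) stool();
translate([558, 680, 0]) stool();
translate([-439, 150, 0]) stool();
translate([1555, 150, 0]) stool();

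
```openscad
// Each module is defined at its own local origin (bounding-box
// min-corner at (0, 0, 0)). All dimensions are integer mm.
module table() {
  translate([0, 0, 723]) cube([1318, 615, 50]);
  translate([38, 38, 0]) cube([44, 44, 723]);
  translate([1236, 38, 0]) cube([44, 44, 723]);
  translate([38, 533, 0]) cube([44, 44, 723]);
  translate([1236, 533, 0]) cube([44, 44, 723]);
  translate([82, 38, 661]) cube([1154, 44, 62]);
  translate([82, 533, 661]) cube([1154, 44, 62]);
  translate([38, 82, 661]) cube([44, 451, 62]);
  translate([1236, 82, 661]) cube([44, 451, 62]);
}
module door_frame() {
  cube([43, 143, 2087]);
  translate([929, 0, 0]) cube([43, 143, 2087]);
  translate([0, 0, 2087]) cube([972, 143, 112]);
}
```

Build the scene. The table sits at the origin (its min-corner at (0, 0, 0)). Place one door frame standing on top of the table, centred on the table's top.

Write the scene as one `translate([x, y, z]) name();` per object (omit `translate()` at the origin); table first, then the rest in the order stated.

table();
translate([173, 236, 773]) door_frame();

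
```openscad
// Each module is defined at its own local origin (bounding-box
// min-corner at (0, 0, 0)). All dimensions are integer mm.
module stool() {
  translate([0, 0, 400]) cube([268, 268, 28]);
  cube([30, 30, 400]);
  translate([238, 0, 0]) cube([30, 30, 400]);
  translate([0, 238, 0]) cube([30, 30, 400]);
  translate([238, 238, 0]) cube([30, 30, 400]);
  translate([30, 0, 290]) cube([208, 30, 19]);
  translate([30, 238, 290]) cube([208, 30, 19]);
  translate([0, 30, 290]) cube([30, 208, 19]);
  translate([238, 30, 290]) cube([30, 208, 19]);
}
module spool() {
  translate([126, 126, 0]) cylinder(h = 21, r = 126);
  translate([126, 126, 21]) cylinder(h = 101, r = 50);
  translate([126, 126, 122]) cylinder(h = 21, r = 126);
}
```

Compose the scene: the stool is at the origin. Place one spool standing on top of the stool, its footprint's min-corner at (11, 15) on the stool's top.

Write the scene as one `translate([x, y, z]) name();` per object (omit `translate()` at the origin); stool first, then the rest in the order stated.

stool();
translate([11, 15, 428]) spool();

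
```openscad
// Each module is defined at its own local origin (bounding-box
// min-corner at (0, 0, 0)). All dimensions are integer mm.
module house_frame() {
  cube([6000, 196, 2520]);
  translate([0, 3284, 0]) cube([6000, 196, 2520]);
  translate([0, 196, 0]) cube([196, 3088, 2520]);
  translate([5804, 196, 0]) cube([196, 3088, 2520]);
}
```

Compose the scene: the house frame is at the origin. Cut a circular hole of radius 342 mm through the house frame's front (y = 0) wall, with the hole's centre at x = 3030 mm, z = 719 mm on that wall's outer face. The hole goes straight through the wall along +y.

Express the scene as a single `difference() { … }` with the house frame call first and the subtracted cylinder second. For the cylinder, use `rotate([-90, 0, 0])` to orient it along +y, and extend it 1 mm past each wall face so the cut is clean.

difference() {
  house_frame();
  translate([3030, -1, 719]) rotate([-90, 0, 0]) cylinder(h = 198, r = 342);
}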